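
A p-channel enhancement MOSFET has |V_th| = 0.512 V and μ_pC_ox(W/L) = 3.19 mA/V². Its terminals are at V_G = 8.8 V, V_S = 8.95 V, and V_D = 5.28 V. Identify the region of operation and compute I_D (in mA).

Cutoff; I_D = 0 mA

V_SG = V_S − V_G = 8.95 − 8.8 = 0.15 V; V_SD = V_S − V_D = 8.95 − 5.28 = 3.67 V.
V_SG = 0.15 V < |V_th| = 0.512 V, so the transistor is in cutoff.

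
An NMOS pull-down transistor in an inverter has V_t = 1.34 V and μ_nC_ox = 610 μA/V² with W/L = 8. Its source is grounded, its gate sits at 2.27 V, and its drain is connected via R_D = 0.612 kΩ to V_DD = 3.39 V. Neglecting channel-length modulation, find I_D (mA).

I_D = 2.11 mA

V_GS = V_G = 2.27 V, so V_ov = 2.27 − 1.34 = 0.93 V.
k_n = μ_nC_ox · (W/L) = 4.88 mA/V².
Assume saturation: I_D = ½ k_n V_ov² = 0.5 × 4.88 × 0.93² = 2.11 mA, giving V_DS = V_DD − I_D R_D = 3.39 − 2.11 × 0.612 = 2.1 V.
V_DS = 2.1 V ≥ V_ov = 0.93 V, confirming saturation.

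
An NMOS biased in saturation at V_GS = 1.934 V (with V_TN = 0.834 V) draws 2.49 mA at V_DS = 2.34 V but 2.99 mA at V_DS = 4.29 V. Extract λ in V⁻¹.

λ = 0.136 V⁻¹

With V_GS fixed, I_D ∝ (1 + λ V_DS) in saturation, so I_D2/I_D1 = (1 + λ V_DS2)/(1 + λ V_DS1).
2.99/2.49 = 1.201 = (1 + 4.29 λ)/(1 + 2.34 λ).
Solving: λ (I_D1 V_DS2 − I_D2 V_DS1) = I_D2 − I_D1, so λ = (2.99 − 2.49) / (2.49 × 4.29 − 2.99 × 2.34) = 0.5 / 3.69 = 0.136 V⁻¹.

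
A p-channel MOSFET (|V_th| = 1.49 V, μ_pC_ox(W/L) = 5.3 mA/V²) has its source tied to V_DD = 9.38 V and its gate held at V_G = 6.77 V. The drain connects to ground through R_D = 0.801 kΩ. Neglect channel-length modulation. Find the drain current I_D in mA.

V_SG = V_DD − V_G = 9.38 − 6.77 = 2.61 V, so V_ov = 2.61 − 1.49 = 1.12 V.
Assume saturation: I_D = ½ k_p V_ov² = 0.5 × 5.3 × 1.12² = 3.32 mA, giving V_SD = V_DD − I_D R_D = 9.38 − 3.32 × 0.801 = 6.72 V.
V_SD = 6.72 V ≥ V_ov = 1.12 V, confirming saturation.

I_D = 3.32 mA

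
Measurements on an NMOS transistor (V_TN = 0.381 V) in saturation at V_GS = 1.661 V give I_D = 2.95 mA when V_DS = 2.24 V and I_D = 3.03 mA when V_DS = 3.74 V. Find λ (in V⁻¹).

With V_GS fixed, I_D ∝ (1 + λ V_DS) in saturation, so I_D2/I_D1 = (1 + λ V_DS2)/(1 + λ V_DS1).
3.03/2.95 = 1.027 = (1 + 3.74 λ)/(1 + 2.24 λ).
Solving: λ (I_D1 V_DS2 − I_D2 V_DS1) = I_D2 − I_D1, so λ = (3.03 − 2.95) / (2.95 × 3.74 − 3.03 × 2.24) = 0.08 / 4.25 = 0.0188 V⁻¹.

λ = 0.0188 V⁻¹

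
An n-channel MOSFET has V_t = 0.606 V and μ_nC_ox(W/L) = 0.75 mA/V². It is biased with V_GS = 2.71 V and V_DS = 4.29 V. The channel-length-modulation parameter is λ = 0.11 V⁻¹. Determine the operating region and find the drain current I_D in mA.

Saturation; I_D = 2.44 mA

V_ov = V_GS − V_t = 2.71 − 0.606 = 2.1 V.
Since V_DS = 4.29 V ≥ V_ov = 2.1 V, the device is in saturation.
I_D = ½ k_n V_ov² (1 + λ V_DS) = 0.5 × 0.75 × 2.1² × (1 + 0.11 × 4.29) = 2.44 mA.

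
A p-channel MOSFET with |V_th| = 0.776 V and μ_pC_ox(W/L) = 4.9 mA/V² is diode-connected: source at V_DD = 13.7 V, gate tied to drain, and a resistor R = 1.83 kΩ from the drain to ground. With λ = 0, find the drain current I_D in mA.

I_D = 6.19 mA

With gate tied to drain, V_SG = V_SD ≥ V_SG − |V_th|, so the device is in saturation.
KCL at the drain: ½ k_p (V_SG − |V_th|)² = (V_DD − V_SG)/R.
Let x = V_SG − 0.776. Then 4.48 x² + x − 12.92 = 0, giving x = 1.59 V (positive root), so V_SG = 2.37 V.
I_D = (V_DD − V_SG)/R = (13.7 − 2.37) / 1.83 = 6.19 mA.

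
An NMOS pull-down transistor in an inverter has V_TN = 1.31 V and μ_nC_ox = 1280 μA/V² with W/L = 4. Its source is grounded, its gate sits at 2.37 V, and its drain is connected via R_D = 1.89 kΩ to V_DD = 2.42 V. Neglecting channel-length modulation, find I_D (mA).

V_GS = V_G = 2.37 V, so V_ov = 2.37 − 1.31 = 1.06 V.
k_n = μ_nC_ox · (W/L) = 5.12 mA/V².
Assume saturation: I_D = ½ k_n V_ov² = 0.5 × 5.12 × 1.06² = 2.88 mA, giving V_DS = V_DD − I_D R_D = 2.42 − 2.88 × 1.89 = -3.02 V.
But -3.02 V < V_ov = 1.06 V, so the device is actually in triode.
In triode I_D = k_n[V_ov V_DS − ½ V_DS²] and I_D = (V_DD − V_DS)/R_D. Equating: 4.84 V_DS² − 11.26 V_DS + 2.42 = 0, giving V_DS = 0.24 V (the root below V_ov).
I_D = (2.42 − 0.24) / 1.89 = 1.15 mA.

I_D = 1.15 mA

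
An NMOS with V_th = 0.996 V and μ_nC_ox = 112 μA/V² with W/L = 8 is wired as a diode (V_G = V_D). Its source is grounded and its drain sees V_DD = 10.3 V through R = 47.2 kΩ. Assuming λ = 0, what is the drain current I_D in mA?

With gate tied to drain, V_GS = V_DS ≥ V_GS − V_th, so the device is in saturation.
k_n = μ_nC_ox · (W/L) = 0.896 mA/V².
KCL at the drain: ½ k_n (V_GS − V_th)² = (V_DD − V_GS)/R.
Let x = V_GS − 0.996. Then 21.1 x² + x − 9.304 = 0, giving x = 0.64 V (positive root), so V_GS = 1.64 V.
I_D = (V_DD − V_GS)/R = (10.3 − 1.64) / 47.2 = 0.184 mA.

I_D = 0.184 mA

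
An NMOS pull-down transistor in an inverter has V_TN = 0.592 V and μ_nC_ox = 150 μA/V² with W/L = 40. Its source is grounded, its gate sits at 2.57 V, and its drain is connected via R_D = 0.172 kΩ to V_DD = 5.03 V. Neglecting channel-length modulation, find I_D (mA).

V_GS = V_G = 2.57 V, so V_ov = 2.57 − 0.592 = 1.98 V.
k_n = μ_nC_ox · (W/L) = 6 mA/V².
Assume saturation: I_D = ½ k_n V_ov² = 0.5 × 6 × 1.98² = 11.7 mA, giving V_DS = V_DD − I_D R_D = 5.03 − 11.7 × 0.172 = 3.01 V.
V_DS = 3.01 V ≥ V_ov = 1.98 V, confirming saturation.

I_D = 11.7 mA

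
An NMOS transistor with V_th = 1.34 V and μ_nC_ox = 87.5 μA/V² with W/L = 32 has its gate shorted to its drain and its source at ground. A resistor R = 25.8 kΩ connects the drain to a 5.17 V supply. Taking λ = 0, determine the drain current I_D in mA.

I_D = 0.136 mA

With gate tied to drain, V_GS = V_DS ≥ V_GS − V_th, so the device is in saturation.
k_n = μ_nC_ox · (W/L) = 2.8 mA/V².
KCL at the drain: ½ k_n (V_GS − V_th)² = (V_DD − V_GS)/R.
Let x = V_GS − 1.34. Then 36.1 x² + x − 3.83 = 0, giving x = 0.312 V (positive root), so V_GS = 1.65 V.
I_D = (V_DD − V_GS)/R = (5.17 − 1.65) / 25.8 = 0.136 mA.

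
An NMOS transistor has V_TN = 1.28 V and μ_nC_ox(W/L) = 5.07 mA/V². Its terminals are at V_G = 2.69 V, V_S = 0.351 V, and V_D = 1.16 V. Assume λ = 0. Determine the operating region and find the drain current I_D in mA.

Triode; I_D = 2.68 mA

V_GS = V_G − V_S = 2.69 − 0.351 = 2.34 V; V_DS = V_D − V_S = 1.16 − 0.351 = 0.809 V.
V_ov = V_GS − V_TN = 2.34 − 1.28 = 1.06 V.
Since V_DS = 0.809 V < V_ov = 1.06 V, the device is in the triode region.
I_D = k_n [V_ov · V_DS − ½ V_DS²] = 5.07 × [1.06 × 0.809 − 0.5 × 0.809²] = 2.68 mA.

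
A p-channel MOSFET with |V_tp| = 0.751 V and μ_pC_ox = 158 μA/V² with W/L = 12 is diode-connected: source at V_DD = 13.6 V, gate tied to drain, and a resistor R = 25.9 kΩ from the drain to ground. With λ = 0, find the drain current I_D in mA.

I_D = 0.469 mA

With gate tied to drain, V_SG = V_SD ≥ V_SG − |V_tp|, so the device is in saturation.
k_p = μ_pC_ox · (W/L) = 1.896 mA/V².
KCL at the drain: ½ k_p (V_SG − |V_tp|)² = (V_DD − V_SG)/R.
Let x = V_SG − 0.751. Then 24.6 x² + x − 12.85 = 0, giving x = 0.703 V (positive root), so V_SG = 1.45 V.
I_D = (V_DD − V_SG)/R = (13.6 − 1.45) / 25.9 = 0.469 mA.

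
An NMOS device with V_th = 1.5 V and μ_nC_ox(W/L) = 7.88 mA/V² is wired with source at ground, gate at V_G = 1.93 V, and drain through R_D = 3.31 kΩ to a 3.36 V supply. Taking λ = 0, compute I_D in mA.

I_D = 0.729 mA

V_GS = V_G = 1.93 V, so V_ov = 1.93 − 1.5 = 0.43 V.
Assume saturation: I_D = ½ k_n V_ov² = 0.5 × 7.88 × 0.43² = 0.729 mA, giving V_DS = V_DD − I_D R_D = 3.36 − 0.729 × 3.31 = 0.949 V.
V_DS = 0.949 V ≥ V_ov = 0.43 V, confirming saturation.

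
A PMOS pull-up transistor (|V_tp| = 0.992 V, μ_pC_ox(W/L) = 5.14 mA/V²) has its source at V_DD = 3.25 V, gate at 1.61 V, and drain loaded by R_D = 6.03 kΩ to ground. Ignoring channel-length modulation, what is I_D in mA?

I_D = 0.510 mA

V_SG = V_DD − V_G = 3.25 − 1.61 = 1.64 V, so V_ov = 1.64 − 0.992 = 0.648 V.
Assume saturation: I_D = ½ k_p V_ov² = 0.5 × 5.14 × 0.648² = 1.08 mA, giving V_SD = V_DD − I_D R_D = 3.25 − 1.08 × 6.03 = -3.26 V.
But -3.26 V < V_ov = 0.648 V, so the device is actually in triode.
In triode I_D = k_p[V_ov V_SD − ½ V_SD²] and I_D = (V_DD − V_SD)/R_D. Equating: 15.5 V_SD² − 21.08 V_SD + 3.25 = 0, giving V_SD = 0.177 V (the root below V_ov).
I_D = (3.25 − 0.177) / 6.03 = 0.51 mA.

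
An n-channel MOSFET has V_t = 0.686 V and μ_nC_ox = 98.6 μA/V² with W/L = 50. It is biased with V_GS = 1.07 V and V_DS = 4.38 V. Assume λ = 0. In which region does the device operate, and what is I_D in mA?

Saturation; I_D = 0.363 mA

k_n = μ_nC_ox · (W/L) = 4.93 mA/V².
V_ov = V_GS − V_t = 1.07 − 0.686 = 0.384 V.
Since V_DS = 4.38 V ≥ V_ov = 0.384 V, the device is in saturation.
I_D = ½ k_n V_ov² = 0.5 × 4.93 × 0.384² = 0.363 mA.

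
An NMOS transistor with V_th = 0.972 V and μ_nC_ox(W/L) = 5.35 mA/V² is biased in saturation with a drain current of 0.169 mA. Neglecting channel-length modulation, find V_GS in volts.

V_GS = 1.22 V

In saturation I_D = ½ k_n (V_GS − V_th)², so V_GS − V_th = √(2 I_D / k_n) = √(2 × 0.169 / 5.35) = 0.251 V.
V_GS = 0.972 + 0.251 = 1.22 V.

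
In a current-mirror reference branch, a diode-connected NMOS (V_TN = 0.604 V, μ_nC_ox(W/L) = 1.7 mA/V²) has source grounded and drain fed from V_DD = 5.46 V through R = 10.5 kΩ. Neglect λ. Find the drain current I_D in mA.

I_D = 0.397 mA

With gate tied to drain, V_GS = V_DS ≥ V_GS − V_TN, so the device is in saturation.
KCL at the drain: ½ k_n (V_GS − V_TN)² = (V_DD − V_GS)/R.
Let x = V_GS − 0.604. Then 8.92 x² + x − 4.856 = 0, giving x = 0.684 V (positive root), so V_GS = 1.29 V.
I_D = (V_DD − V_GS)/R = (5.46 − 1.29) / 10.5 = 0.397 mA.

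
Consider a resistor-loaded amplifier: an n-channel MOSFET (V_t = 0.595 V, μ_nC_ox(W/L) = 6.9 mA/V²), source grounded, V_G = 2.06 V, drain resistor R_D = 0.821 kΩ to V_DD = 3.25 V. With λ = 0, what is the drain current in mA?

I_D = 3.47 mA

V_GS = V_G = 2.06 V, so V_ov = 2.06 − 0.595 = 1.47 V.
Assume saturation: I_D = ½ k_n V_ov² = 0.5 × 6.9 × 1.47² = 7.4 mA, giving V_DS = V_DD − I_D R_D = 3.25 − 7.4 × 0.821 = -2.83 V.
But -2.83 V < V_ov = 1.47 V, so the device is actually in triode.
In triode I_D = k_n[V_ov V_DS − ½ V_DS²] and I_D = (V_DD − V_DS)/R_D. Equating: 2.83 V_DS² − 9.299 V_DS + 3.25 = 0, giving V_DS = 0.398 V (the root below V_ov).
I_D = (3.25 − 0.398) / 0.821 = 3.47 mA.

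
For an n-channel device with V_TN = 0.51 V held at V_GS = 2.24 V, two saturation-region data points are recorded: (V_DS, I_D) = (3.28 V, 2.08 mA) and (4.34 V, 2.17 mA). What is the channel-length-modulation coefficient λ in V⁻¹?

With V_GS fixed, I_D ∝ (1 + λ V_DS) in saturation, so I_D2/I_D1 = (1 + λ V_DS2)/(1 + λ V_DS1).
2.17/2.08 = 1.043 = (1 + 4.34 λ)/(1 + 3.28 λ).
Solving: λ (I_D1 V_DS2 − I_D2 V_DS1) = I_D2 − I_D1, so λ = (2.17 − 2.08) / (2.08 × 4.34 − 2.17 × 3.28) = 0.09 / 1.91 = 0.0471 V⁻¹.

λ = 0.0471 V⁻¹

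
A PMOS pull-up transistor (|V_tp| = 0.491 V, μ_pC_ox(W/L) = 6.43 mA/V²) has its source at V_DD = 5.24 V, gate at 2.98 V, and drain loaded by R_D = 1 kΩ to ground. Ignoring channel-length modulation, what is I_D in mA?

V_SG = V_DD − V_G = 5.24 − 2.98 = 2.26 V, so V_ov = 2.26 − 0.491 = 1.77 V.
Assume saturation: I_D = ½ k_p V_ov² = 0.5 × 6.43 × 1.77² = 10.1 mA, giving V_SD = V_DD − I_D R_D = 5.24 − 10.1 × 1 = -4.82 V.
But -4.82 V < V_ov = 1.77 V, so the device is actually in triode.
In triode I_D = k_p[V_ov V_SD − ½ V_SD²] and I_D = (V_DD − V_SD)/R_D. Equating: 3.21 V_SD² − 12.37 V_SD + 5.24 = 0, giving V_SD = 0.484 V (the root below V_ov).
I_D = (5.24 − 0.484) / 1 = 4.76 mA.

I_D = 4.76 mA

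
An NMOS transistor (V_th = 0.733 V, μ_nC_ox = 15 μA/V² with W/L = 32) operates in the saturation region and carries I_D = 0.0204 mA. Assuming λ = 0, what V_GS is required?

k_n = μ_nC_ox · (W/L) = 0.48 mA/V².
In saturation I_D = ½ k_n (V_GS − V_th)², so V_GS − V_th = √(2 I_D / k_n) = √(2 × 0.0204 / 0.48) = 0.292 V.
V_GS = 0.733 + 0.292 = 1.02 V.

V_GS = 1.02 V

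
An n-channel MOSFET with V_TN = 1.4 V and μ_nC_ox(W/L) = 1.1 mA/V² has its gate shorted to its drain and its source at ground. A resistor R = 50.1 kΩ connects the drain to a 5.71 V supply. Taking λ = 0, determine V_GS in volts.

V_GS = 1.78 V

With gate tied to drain, V_GS = V_DS ≥ V_GS − V_TN, so the device is in saturation.
KCL at the drain: ½ k_n (V_GS − V_TN)² = (V_DD − V_GS)/R.
Let x = V_GS − 1.4. Then 27.6 x² + x − 4.31 = 0, giving x = 0.378 V (positive root), so V_GS = 1.78 V.
I_D = (V_DD − V_GS)/R = (5.71 − 1.78) / 50.1 = 0.0785 mA.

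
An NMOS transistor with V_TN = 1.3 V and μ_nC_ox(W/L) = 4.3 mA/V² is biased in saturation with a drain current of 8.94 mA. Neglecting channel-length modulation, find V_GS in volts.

V_GS = 3.34 V

In saturation I_D = ½ k_n (V_GS − V_TN)², so V_GS − V_TN = √(2 I_D / k_n) = √(2 × 8.94 / 4.3) = 2.04 V.
V_GS = 1.3 + 2.04 = 3.34 V.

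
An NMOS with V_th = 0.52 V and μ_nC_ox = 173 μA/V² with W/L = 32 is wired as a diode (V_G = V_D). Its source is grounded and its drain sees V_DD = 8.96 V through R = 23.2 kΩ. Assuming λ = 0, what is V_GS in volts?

With gate tied to drain, V_GS = V_DS ≥ V_GS − V_th, so the device is in saturation.
k_n = μ_nC_ox · (W/L) = 5.536 mA/V².
KCL at the drain: ½ k_n (V_GS − V_th)² = (V_DD − V_GS)/R.
Let x = V_GS − 0.52. Then 64.2 x² + x − 8.44 = 0, giving x = 0.355 V (positive root), so V_GS = 0.875 V.
I_D = (V_DD − V_GS)/R = (8.96 − 0.875) / 23.2 = 0.348 mA.

V_GS = 0.875 V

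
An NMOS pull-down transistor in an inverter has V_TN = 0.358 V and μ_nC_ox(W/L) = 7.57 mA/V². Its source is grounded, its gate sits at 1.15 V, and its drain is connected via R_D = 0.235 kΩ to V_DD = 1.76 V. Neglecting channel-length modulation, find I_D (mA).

I_D = 2.37 mA

V_GS = V_G = 1.15 V, so V_ov = 1.15 − 0.358 = 0.792 V.
Assume saturation: I_D = ½ k_n V_ov² = 0.5 × 7.57 × 0.792² = 2.37 mA, giving V_DS = V_DD − I_D R_D = 1.76 − 2.37 × 0.235 = 1.2 V.
V_DS = 1.2 V ≥ V_ov = 0.792 V, confirming saturation.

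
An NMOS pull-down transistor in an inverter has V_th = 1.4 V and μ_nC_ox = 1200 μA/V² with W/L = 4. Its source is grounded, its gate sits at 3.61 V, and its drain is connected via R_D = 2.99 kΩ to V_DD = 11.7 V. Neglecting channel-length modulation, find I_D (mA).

I_D = 3.78 mA

V_GS = V_G = 3.61 V, so V_ov = 3.61 − 1.4 = 2.21 V.
k_n = μ_nC_ox · (W/L) = 4.8 mA/V².
Assume saturation: I_D = ½ k_n V_ov² = 0.5 × 4.8 × 2.21² = 11.7 mA, giving V_DS = V_DD − I_D R_D = 11.7 − 11.7 × 2.99 = -23.3 V.
But -23.3 V < V_ov = 2.21 V, so the device is actually in triode.
In triode I_D = k_n[V_ov V_DS − ½ V_DS²] and I_D = (V_DD − V_DS)/R_D. Equating: 7.18 V_DS² − 32.72 V_DS + 11.7 = 0, giving V_DS = 0.391 V (the root below V_ov).
I_D = (11.7 − 0.391) / 2.99 = 3.78 mA.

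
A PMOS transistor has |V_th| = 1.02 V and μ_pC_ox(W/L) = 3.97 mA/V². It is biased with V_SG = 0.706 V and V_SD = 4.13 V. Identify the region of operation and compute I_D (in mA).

Cutoff; I_D = 0 mA

V_SG = 0.706 V < |V_th| = 1.02 V, so the transistor is in cutoff.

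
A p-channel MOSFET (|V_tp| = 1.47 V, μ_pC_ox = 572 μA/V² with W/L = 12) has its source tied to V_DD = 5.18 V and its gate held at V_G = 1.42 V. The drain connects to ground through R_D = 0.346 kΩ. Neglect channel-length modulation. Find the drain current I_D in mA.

V_SG = V_DD − V_G = 5.18 − 1.42 = 3.76 V, so V_ov = 3.76 − 1.47 = 2.29 V.
k_p = μ_pC_ox · (W/L) = 6.864 mA/V².
Assume saturation: I_D = ½ k_p V_ov² = 0.5 × 6.864 × 2.29² = 18 mA, giving V_SD = V_DD − I_D R_D = 5.18 − 18 × 0.346 = -1.05 V.
But -1.05 V < V_ov = 2.29 V, so the device is actually in triode.
In triode I_D = k_p[V_ov V_SD − ½ V_SD²] and I_D = (V_DD − V_SD)/R_D. Equating: 1.19 V_SD² − 6.439 V_SD + 5.18 = 0, giving V_SD = 0.983 V (the root below V_ov).
I_D = (5.18 − 0.983) / 0.346 = 12.1 mA.

I_D = 12.1 mA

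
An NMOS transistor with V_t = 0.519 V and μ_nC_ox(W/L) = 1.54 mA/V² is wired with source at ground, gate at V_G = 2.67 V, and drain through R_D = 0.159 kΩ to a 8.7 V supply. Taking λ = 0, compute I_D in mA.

I_D = 3.56 mA

V_GS = V_G = 2.67 V, so V_ov = 2.67 − 0.519 = 2.15 V.
Assume saturation: I_D = ½ k_n V_ov² = 0.5 × 1.54 × 2.15² = 3.56 mA, giving V_DS = V_DD − I_D R_D = 8.7 − 3.56 × 0.159 = 8.13 V.
V_DS = 8.13 V ≥ V_ov = 2.15 V, confirming saturation.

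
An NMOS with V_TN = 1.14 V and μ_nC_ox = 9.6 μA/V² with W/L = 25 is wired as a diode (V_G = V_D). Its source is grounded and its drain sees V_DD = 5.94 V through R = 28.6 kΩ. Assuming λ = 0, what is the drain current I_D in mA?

I_D = 0.131 mA

With gate tied to drain, V_GS = V_DS ≥ V_GS − V_TN, so the device is in saturation.
k_n = μ_nC_ox · (W/L) = 0.24 mA/V².
KCL at the drain: ½ k_n (V_GS − V_TN)² = (V_DD − V_GS)/R.
Let x = V_GS − 1.14. Then 3.43 x² + x − 4.8 = 0, giving x = 1.05 V (positive root), so V_GS = 2.19 V.
I_D = (V_DD − V_GS)/R = (5.94 − 2.19) / 28.6 = 0.131 mA.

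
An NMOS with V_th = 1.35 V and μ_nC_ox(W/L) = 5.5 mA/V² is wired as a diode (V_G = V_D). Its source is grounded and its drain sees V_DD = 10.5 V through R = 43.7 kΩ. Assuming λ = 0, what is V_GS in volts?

V_GS = 1.62 V

With gate tied to drain, V_GS = V_DS ≥ V_GS − V_th, so the device is in saturation.
KCL at the drain: ½ k_n (V_GS − V_th)² = (V_DD − V_GS)/R.
Let x = V_GS − 1.35. Then 120 x² + x − 9.15 = 0, giving x = 0.272 V (positive root), so V_GS = 1.62 V.
I_D = (V_DD − V_GS)/R = (10.5 − 1.62) / 43.7 = 0.203 mA.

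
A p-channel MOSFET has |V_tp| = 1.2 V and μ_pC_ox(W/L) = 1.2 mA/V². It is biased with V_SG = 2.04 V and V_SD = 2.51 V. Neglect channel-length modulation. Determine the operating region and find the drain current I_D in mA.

Saturation; I_D = 0.423 mA

V_ov = V_SG − |V_tp| = 2.04 − 1.2 = 0.84 V.
Since V_SD = 2.51 V ≥ V_ov = 0.84 V, the device is in saturation.
I_D = ½ k_p V_ov² = 0.5 × 1.2 × 0.84² = 0.423 mA.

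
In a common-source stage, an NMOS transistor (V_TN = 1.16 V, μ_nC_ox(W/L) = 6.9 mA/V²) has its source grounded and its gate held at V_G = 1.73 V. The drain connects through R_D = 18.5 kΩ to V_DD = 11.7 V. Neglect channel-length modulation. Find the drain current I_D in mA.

V_GS = V_G = 1.73 V, so V_ov = 1.73 − 1.16 = 0.57 V.
Assume saturation: I_D = ½ k_n V_ov² = 0.5 × 6.9 × 0.57² = 1.12 mA, giving V_DS = V_DD − I_D R_D = 11.7 − 1.12 × 18.5 = -9.04 V.
But -9.04 V < V_ov = 0.57 V, so the device is actually in triode.
In triode I_D = k_n[V_ov V_DS − ½ V_DS²] and I_D = (V_DD − V_DS)/R_D. Equating: 63.8 V_DS² − 73.76 V_DS + 11.7 = 0, giving V_DS = 0.19 V (the root below V_ov).
I_D = (11.7 − 0.19) / 18.5 = 0.622 mA.

I_D = 0.622 mA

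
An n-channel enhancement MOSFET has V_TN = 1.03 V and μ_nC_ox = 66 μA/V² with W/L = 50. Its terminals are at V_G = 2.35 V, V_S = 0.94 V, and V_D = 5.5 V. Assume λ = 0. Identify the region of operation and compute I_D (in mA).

Saturation; I_D = 0.238 mA

V_GS = V_G − V_S = 2.35 − 0.94 = 1.41 V; V_DS = V_D − V_S = 5.5 − 0.94 = 4.56 V.
k_n = μ_nC_ox · (W/L) = 3.3 mA/V².
V_ov = V_GS − V_TN = 1.41 − 1.03 = 0.38 V.
Since V_DS = 4.56 V ≥ V_ov = 0.38 V, the device is in saturation.
I_D = ½ k_n V_ov² = 0.5 × 3.3 × 0.38² = 0.238 mA.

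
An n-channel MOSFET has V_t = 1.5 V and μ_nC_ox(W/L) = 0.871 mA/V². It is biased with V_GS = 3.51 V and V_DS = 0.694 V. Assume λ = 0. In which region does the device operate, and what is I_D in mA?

V_ov = V_GS − V_t = 3.51 − 1.5 = 2.01 V.
Since V_DS = 0.694 V < V_ov = 2.01 V, the device is in the triode region.
I_D = k_n [V_ov · V_DS − ½ V_DS²] = 0.871 × [2.01 × 0.694 − 0.5 × 0.694²] = 1.01 mA.

Triode; I_D = 1.01 mA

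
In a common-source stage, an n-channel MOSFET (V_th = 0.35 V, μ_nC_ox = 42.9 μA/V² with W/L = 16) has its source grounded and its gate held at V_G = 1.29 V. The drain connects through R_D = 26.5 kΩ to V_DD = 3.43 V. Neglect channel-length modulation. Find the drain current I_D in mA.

V_GS = V_G = 1.29 V, so V_ov = 1.29 − 0.35 = 0.94 V.
k_n = μ_nC_ox · (W/L) = 0.6864 mA/V².
Assume saturation: I_D = ½ k_n V_ov² = 0.5 × 0.6864 × 0.94² = 0.303 mA, giving V_DS = V_DD − I_D R_D = 3.43 − 0.303 × 26.5 = -4.61 V.
But -4.61 V < V_ov = 0.94 V, so the device is actually in triode.
In triode I_D = k_n[V_ov V_DS − ½ V_DS²] and I_D = (V_DD − V_DS)/R_D. Equating: 9.09 V_DS² − 18.1 V_DS + 3.43 = 0, giving V_DS = 0.212 V (the root below V_ov).
I_D = (3.43 − 0.212) / 26.5 = 0.121 mA.

I_D = 0.121 mA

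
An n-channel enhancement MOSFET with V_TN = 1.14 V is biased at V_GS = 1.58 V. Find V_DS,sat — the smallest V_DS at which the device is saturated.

The boundary between triode and saturation is V_DS = V_GS − V_TN = V_ov.
V_ov = 1.58 − 1.14 = 0.44 V.

V_DS,sat = 0.440 V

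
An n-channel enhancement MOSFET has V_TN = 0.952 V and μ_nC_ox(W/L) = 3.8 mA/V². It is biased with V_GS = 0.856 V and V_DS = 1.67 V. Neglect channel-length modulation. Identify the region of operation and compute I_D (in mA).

V_GS = 0.856 V < V_TN = 0.952 V, so the transistor is in cutoff.

Cutoff; I_D = 0 mA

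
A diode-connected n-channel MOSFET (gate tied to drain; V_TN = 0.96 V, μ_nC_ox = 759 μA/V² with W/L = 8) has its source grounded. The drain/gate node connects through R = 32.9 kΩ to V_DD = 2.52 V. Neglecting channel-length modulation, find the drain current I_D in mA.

With gate tied to drain, V_GS = V_DS ≥ V_GS − V_TN, so the device is in saturation.
k_n = μ_nC_ox · (W/L) = 6.072 mA/V².
KCL at the drain: ½ k_n (V_GS − V_TN)² = (V_DD − V_GS)/R.
Let x = V_GS − 0.96. Then 99.9 x² + x − 1.56 = 0, giving x = 0.12 V (positive root), so V_GS = 1.08 V.
I_D = (V_DD − V_GS)/R = (2.52 − 1.08) / 32.9 = 0.0438 mA.

I_D = 0.0438 mA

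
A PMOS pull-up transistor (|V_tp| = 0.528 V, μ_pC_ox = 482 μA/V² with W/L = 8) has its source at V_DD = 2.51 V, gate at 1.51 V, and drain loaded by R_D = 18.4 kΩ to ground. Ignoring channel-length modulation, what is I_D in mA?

I_D = 0.132 mA

V_SG = V_DD − V_G = 2.51 − 1.51 = 1 V, so V_ov = 1 − 0.528 = 0.472 V.
k_p = μ_pC_ox · (W/L) = 3.856 mA/V².
Assume saturation: I_D = ½ k_p V_ov² = 0.5 × 3.856 × 0.472² = 0.43 mA, giving V_SD = V_DD − I_D R_D = 2.51 − 0.43 × 18.4 = -5.39 V.
But -5.39 V < V_ov = 0.472 V, so the device is actually in triode.
In triode I_D = k_p[V_ov V_SD − ½ V_SD²] and I_D = (V_DD − V_SD)/R_D. Equating: 35.5 V_SD² − 34.49 V_SD + 2.51 = 0, giving V_SD = 0.0792 V (the root below V_ov).
I_D = (2.51 − 0.0792) / 18.4 = 0.132 mA.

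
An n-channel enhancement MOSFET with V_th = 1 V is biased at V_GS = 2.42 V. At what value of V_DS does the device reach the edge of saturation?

V_DS,sat = 1.42 V

The boundary between triode and saturation is V_DS = V_GS − V_th = V_ov.
V_ov = 2.42 − 1 = 1.42 V.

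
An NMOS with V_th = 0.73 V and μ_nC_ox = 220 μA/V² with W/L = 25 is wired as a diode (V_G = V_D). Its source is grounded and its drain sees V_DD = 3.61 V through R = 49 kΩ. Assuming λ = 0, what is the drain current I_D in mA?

With gate tied to drain, V_GS = V_DS ≥ V_GS − V_th, so the device is in saturation.
k_n = μ_nC_ox · (W/L) = 5.5 mA/V².
KCL at the drain: ½ k_n (V_GS − V_th)² = (V_DD − V_GS)/R.
Let x = V_GS − 0.73. Then 135 x² + x − 2.88 = 0, giving x = 0.143 V (positive root), so V_GS = 0.873 V.
I_D = (V_DD − V_GS)/R = (3.61 − 0.873) / 49 = 0.0559 mA.

I_D = 0.0559 mA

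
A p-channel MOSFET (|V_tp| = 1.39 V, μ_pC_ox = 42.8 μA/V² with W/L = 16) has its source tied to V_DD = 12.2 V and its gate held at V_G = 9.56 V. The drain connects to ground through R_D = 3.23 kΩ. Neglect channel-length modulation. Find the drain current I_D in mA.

V_SG = V_DD − V_G = 12.2 − 9.56 = 2.64 V, so V_ov = 2.64 − 1.39 = 1.25 V.
k_p = μ_pC_ox · (W/L) = 0.6848 mA/V².
Assume saturation: I_D = ½ k_p V_ov² = 0.5 × 0.6848 × 1.25² = 0.535 mA, giving V_SD = V_DD − I_D R_D = 12.2 − 0.535 × 3.23 = 10.5 V.
V_SD = 10.5 V ≥ V_ov = 1.25 V, confirming saturation.

I_D = 0.535 mA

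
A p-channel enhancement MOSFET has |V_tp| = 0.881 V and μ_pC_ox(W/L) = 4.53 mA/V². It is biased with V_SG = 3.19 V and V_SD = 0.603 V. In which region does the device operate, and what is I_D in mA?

V_ov = V_SG − |V_tp| = 3.19 − 0.881 = 2.31 V.
Since V_SD = 0.603 V < V_ov = 2.31 V, the device is in the triode region.
I_D = k_p [V_ov · V_SD − ½ V_SD²] = 4.53 × [2.31 × 0.603 − 0.5 × 0.603²] = 5.48 mA.

Triode; I_D = 5.48 mA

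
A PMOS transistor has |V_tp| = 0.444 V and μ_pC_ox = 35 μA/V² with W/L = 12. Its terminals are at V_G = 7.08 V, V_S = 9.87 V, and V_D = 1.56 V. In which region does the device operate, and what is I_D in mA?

V_SG = V_S − V_G = 9.87 − 7.08 = 2.79 V; V_SD = V_S − V_D = 9.87 − 1.56 = 8.31 V.
k_p = μ_pC_ox · (W/L) = 0.42 mA/V².
V_ov = V_SG − |V_tp| = 2.79 − 0.444 = 2.35 V.
Since V_SD = 8.31 V ≥ V_ov = 2.35 V, the device is in saturation.
I_D = ½ k_p V_ov² = 0.5 × 0.42 × 2.35² = 1.16 mA.

Saturation; I_D = 1.16 mA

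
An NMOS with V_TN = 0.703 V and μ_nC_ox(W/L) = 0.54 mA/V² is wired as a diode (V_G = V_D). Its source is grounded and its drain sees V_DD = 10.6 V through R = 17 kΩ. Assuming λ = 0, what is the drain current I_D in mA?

I_D = 0.502 mA

With gate tied to drain, V_GS = V_DS ≥ V_GS − V_TN, so the device is in saturation.
KCL at the drain: ½ k_n (V_GS − V_TN)² = (V_DD − V_GS)/R.
Let x = V_GS − 0.703. Then 4.59 x² + x − 9.897 = 0, giving x = 1.36 V (positive root), so V_GS = 2.07 V.
I_D = (V_DD − V_GS)/R = (10.6 − 2.07) / 17 = 0.502 mA.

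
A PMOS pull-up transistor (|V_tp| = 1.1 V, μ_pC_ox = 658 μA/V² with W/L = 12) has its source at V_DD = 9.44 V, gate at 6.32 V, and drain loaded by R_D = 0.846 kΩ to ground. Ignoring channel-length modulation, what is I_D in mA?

I_D = 10.2 mA

V_SG = V_DD − V_G = 9.44 − 6.32 = 3.12 V, so V_ov = 3.12 − 1.1 = 2.02 V.
k_p = μ_pC_ox · (W/L) = 7.896 mA/V².
Assume saturation: I_D = ½ k_p V_ov² = 0.5 × 7.896 × 2.02² = 16.1 mA, giving V_SD = V_DD − I_D R_D = 9.44 − 16.1 × 0.846 = -4.19 V.
But -4.19 V < V_ov = 2.02 V, so the device is actually in triode.
In triode I_D = k_p[V_ov V_SD − ½ V_SD²] and I_D = (V_DD − V_SD)/R_D. Equating: 3.34 V_SD² − 14.49 V_SD + 9.44 = 0, giving V_SD = 0.798 V (the root below V_ov).
I_D = (9.44 − 0.798) / 0.846 = 10.2 mA.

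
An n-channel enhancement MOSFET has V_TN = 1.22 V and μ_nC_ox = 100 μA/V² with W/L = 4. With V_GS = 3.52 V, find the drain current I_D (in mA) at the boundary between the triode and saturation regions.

At the boundary V_DS = V_ov = V_GS − V_TN = 3.52 − 1.22 = 2.3 V.
k_n = μ_nC_ox · (W/L) = 0.4 mA/V².
I_D = ½ k_n V_ov² = 0.5 × 0.4 × 2.3² = 1.06 mA.

I_D = 1.06 mA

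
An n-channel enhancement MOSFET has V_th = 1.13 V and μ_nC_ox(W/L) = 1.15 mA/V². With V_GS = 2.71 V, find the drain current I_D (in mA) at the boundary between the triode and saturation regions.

I_D = 1.44 mA

At the boundary V_DS = V_ov = V_GS − V_th = 2.71 − 1.13 = 1.58 V.
I_D = ½ k_n V_ov² = 0.5 × 1.15 × 1.58² = 1.44 mA.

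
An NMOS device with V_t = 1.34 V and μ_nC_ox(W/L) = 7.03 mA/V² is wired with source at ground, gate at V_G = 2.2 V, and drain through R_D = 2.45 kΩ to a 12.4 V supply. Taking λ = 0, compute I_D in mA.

I_D = 2.60 mA

V_GS = V_G = 2.2 V, so V_ov = 2.2 − 1.34 = 0.86 V.
Assume saturation: I_D = ½ k_n V_ov² = 0.5 × 7.03 × 0.86² = 2.6 mA, giving V_DS = V_DD − I_D R_D = 12.4 − 2.6 × 2.45 = 6.03 V.
V_DS = 6.03 V ≥ V_ov = 0.86 V, confirming saturation.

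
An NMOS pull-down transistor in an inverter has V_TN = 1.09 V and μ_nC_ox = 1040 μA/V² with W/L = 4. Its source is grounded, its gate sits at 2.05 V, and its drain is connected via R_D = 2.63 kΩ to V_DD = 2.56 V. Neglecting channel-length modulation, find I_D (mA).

V_GS = V_G = 2.05 V, so V_ov = 2.05 − 1.09 = 0.96 V.
k_n = μ_nC_ox · (W/L) = 4.16 mA/V².
Assume saturation: I_D = ½ k_n V_ov² = 0.5 × 4.16 × 0.96² = 1.92 mA, giving V_DS = V_DD − I_D R_D = 2.56 − 1.92 × 2.63 = -2.48 V.
But -2.48 V < V_ov = 0.96 V, so the device is actually in triode.
In triode I_D = k_n[V_ov V_DS − ½ V_DS²] and I_D = (V_DD − V_DS)/R_D. Equating: 5.47 V_DS² − 11.5 V_DS + 2.56 = 0, giving V_DS = 0.253 V (the root below V_ov).
I_D = (2.56 − 0.253) / 2.63 = 0.877 mA.

I_D = 0.877 mA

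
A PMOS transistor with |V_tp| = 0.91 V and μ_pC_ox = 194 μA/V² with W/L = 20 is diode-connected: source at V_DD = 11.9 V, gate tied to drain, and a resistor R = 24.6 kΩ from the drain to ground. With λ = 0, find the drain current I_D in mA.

With gate tied to drain, V_SG = V_SD ≥ V_SG − |V_tp|, so the device is in saturation.
k_p = μ_pC_ox · (W/L) = 3.88 mA/V².
KCL at the drain: ½ k_p (V_SG − |V_tp|)² = (V_DD − V_SG)/R.
Let x = V_SG − 0.91. Then 47.7 x² + x − 10.99 = 0, giving x = 0.47 V (positive root), so V_SG = 1.38 V.
I_D = (V_DD − V_SG)/R = (11.9 − 1.38) / 24.6 = 0.428 mA.

I_D = 0.428 mA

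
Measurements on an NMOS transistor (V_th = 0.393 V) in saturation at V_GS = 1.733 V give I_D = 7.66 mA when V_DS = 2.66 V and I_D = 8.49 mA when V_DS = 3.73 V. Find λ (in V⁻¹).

With V_GS fixed, I_D ∝ (1 + λ V_DS) in saturation, so I_D2/I_D1 = (1 + λ V_DS2)/(1 + λ V_DS1).
8.49/7.66 = 1.108 = (1 + 3.73 λ)/(1 + 2.66 λ).
Solving: λ (I_D1 V_DS2 − I_D2 V_DS1) = I_D2 − I_D1, so λ = (8.49 − 7.66) / (7.66 × 3.73 − 8.49 × 2.66) = 0.83 / 5.99 = 0.139 V⁻¹.

λ = 0.139 V⁻¹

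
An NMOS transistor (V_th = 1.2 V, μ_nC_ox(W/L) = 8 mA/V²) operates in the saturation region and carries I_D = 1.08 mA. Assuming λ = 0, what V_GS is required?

V_GS = 1.72 V

In saturation I_D = ½ k_n (V_GS − V_th)², so V_GS − V_th = √(2 I_D / k_n) = √(2 × 1.08 / 8) = 0.52 V.
V_GS = 1.2 + 0.52 = 1.72 V.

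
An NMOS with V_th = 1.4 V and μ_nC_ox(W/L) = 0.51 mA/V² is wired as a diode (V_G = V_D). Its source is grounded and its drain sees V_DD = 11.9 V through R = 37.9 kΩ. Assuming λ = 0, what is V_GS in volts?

With gate tied to drain, V_GS = V_DS ≥ V_GS − V_th, so the device is in saturation.
KCL at the drain: ½ k_n (V_GS − V_th)² = (V_DD − V_GS)/R.
Let x = V_GS − 1.4. Then 9.66 x² + x − 10.5 = 0, giving x = 0.992 V (positive root), so V_GS = 2.39 V.
I_D = (V_DD − V_GS)/R = (11.9 − 2.39) / 37.9 = 0.251 mA.

V_GS = 2.39 V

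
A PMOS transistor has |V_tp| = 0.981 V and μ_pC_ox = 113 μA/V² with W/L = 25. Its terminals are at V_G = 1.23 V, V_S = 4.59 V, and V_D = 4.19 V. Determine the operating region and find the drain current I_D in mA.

V_SG = V_S − V_G = 4.59 − 1.23 = 3.36 V; V_SD = V_S − V_D = 4.59 − 4.19 = 0.4 V.
k_p = μ_pC_ox · (W/L) = 2.825 mA/V².
V_ov = V_SG − |V_tp| = 3.36 − 0.981 = 2.38 V.
Since V_SD = 0.4 V < V_ov = 2.38 V, the device is in the triode region.
I_D = k_p [V_ov · V_SD − ½ V_SD²] = 2.825 × [2.38 × 0.4 − 0.5 × 0.4²] = 2.46 mA.

Triode; I_D = 2.46 mA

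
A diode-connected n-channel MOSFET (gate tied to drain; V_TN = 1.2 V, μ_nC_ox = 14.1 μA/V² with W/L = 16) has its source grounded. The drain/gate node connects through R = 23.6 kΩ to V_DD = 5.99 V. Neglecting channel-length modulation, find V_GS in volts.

With gate tied to drain, V_GS = V_DS ≥ V_GS − V_TN, so the device is in saturation.
k_n = μ_nC_ox · (W/L) = 0.2256 mA/V².
KCL at the drain: ½ k_n (V_GS − V_TN)² = (V_DD − V_GS)/R.
Let x = V_GS − 1.2. Then 2.66 x² + x − 4.79 = 0, giving x = 1.17 V (positive root), so V_GS = 2.37 V.
I_D = (V_DD − V_GS)/R = (5.99 − 2.37) / 23.6 = 0.154 mA.

V_GS = 2.37 V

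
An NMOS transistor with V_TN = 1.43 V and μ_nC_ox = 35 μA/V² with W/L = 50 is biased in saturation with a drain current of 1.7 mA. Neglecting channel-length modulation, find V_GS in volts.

k_n = μ_nC_ox · (W/L) = 1.75 mA/V².
In saturation I_D = ½ k_n (V_GS − V_TN)², so V_GS − V_TN = √(2 I_D / k_n) = √(2 × 1.7 / 1.75) = 1.39 V.
V_GS = 1.43 + 1.39 = 2.82 V.

V_GS = 2.82 V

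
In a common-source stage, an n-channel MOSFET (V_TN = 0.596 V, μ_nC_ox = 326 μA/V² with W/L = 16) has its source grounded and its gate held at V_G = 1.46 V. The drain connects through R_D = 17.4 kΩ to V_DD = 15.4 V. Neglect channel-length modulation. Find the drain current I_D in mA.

I_D = 0.872 mA

V_GS = V_G = 1.46 V, so V_ov = 1.46 − 0.596 = 0.864 V.
k_n = μ_nC_ox · (W/L) = 5.216 mA/V².
Assume saturation: I_D = ½ k_n V_ov² = 0.5 × 5.216 × 0.864² = 1.95 mA, giving V_DS = V_DD − I_D R_D = 15.4 − 1.95 × 17.4 = -18.5 V.
But -18.5 V < V_ov = 0.864 V, so the device is actually in triode.
In triode I_D = k_n[V_ov V_DS − ½ V_DS²] and I_D = (V_DD − V_DS)/R_D. Equating: 45.4 V_DS² − 79.42 V_DS + 15.4 = 0, giving V_DS = 0.222 V (the root below V_ov).
I_D = (15.4 − 0.222) / 17.4 = 0.872 mA.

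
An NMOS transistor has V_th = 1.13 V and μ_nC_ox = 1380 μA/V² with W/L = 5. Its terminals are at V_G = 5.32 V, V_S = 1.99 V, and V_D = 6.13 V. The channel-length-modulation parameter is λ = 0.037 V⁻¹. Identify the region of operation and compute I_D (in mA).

Saturation; I_D = 19.3 mA

V_GS = V_G − V_S = 5.32 − 1.99 = 3.33 V; V_DS = V_D − V_S = 6.13 − 1.99 = 4.14 V.
k_n = μ_nC_ox · (W/L) = 6.9 mA/V².
V_ov = V_GS − V_th = 3.33 − 1.13 = 2.2 V.
Since V_DS = 4.14 V ≥ V_ov = 2.2 V, the device is in saturation.
I_D = ½ k_n V_ov² (1 + λ V_DS) = 0.5 × 6.9 × 2.2² × (1 + 0.037 × 4.14) = 19.3 mA.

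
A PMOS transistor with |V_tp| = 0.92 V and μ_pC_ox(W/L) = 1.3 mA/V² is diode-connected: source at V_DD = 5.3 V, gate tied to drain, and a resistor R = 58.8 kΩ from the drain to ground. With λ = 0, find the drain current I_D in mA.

With gate tied to drain, V_SG = V_SD ≥ V_SG − |V_tp|, so the device is in saturation.
KCL at the drain: ½ k_p (V_SG − |V_tp|)² = (V_DD − V_SG)/R.
Let x = V_SG − 0.92. Then 38.2 x² + x − 4.38 = 0, giving x = 0.326 V (positive root), so V_SG = 1.25 V.
I_D = (V_DD − V_SG)/R = (5.3 − 1.25) / 58.8 = 0.069 mA.

I_D = 0.0690 mA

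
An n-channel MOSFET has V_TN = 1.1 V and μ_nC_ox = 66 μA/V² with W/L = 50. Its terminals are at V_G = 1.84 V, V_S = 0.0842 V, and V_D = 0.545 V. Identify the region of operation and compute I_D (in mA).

Triode; I_D = 0.647 mA

V_GS = V_G − V_S = 1.84 − 0.0842 = 1.76 V; V_DS = V_D − V_S = 0.545 − 0.0842 = 0.461 V.
k_n = μ_nC_ox · (W/L) = 3.3 mA/V².
V_ov = V_GS − V_TN = 1.76 − 1.1 = 0.656 V.
Since V_DS = 0.461 V < V_ov = 0.656 V, the device is in the triode region.
I_D = k_n [V_ov · V_DS − ½ V_DS²] = 3.3 × [0.656 × 0.461 − 0.5 × 0.461²] = 0.647 mA.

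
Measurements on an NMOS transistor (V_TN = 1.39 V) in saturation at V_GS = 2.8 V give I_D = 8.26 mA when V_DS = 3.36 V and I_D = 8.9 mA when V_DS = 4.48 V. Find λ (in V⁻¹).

λ = 0.0901 V⁻¹

With V_GS fixed, I_D ∝ (1 + λ V_DS) in saturation, so I_D2/I_D1 = (1 + λ V_DS2)/(1 + λ V_DS1).
8.9/8.26 = 1.077 = (1 + 4.48 λ)/(1 + 3.36 λ).
Solving: λ (I_D1 V_DS2 − I_D2 V_DS1) = I_D2 − I_D1, so λ = (8.9 − 8.26) / (8.26 × 4.48 − 8.9 × 3.36) = 0.64 / 7.1 = 0.0901 V⁻¹.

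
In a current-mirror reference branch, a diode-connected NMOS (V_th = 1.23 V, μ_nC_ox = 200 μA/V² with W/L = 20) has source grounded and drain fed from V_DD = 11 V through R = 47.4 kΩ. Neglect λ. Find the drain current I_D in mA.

With gate tied to drain, V_GS = V_DS ≥ V_GS − V_th, so the device is in saturation.
k_n = μ_nC_ox · (W/L) = 4 mA/V².
KCL at the drain: ½ k_n (V_GS − V_th)² = (V_DD − V_GS)/R.
Let x = V_GS − 1.23. Then 94.8 x² + x − 9.77 = 0, giving x = 0.316 V (positive root), so V_GS = 1.55 V.
I_D = (V_DD − V_GS)/R = (11 − 1.55) / 47.4 = 0.199 mA.

I_D = 0.199 mA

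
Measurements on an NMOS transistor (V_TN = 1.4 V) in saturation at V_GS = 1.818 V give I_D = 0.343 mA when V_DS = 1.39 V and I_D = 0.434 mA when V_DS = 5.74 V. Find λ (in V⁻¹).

λ = 0.0666 V⁻¹

With V_GS fixed, I_D ∝ (1 + λ V_DS) in saturation, so I_D2/I_D1 = (1 + λ V_DS2)/(1 + λ V_DS1).
0.434/0.343 = 1.265 = (1 + 5.74 λ)/(1 + 1.39 λ).
Solving: λ (I_D1 V_DS2 − I_D2 V_DS1) = I_D2 − I_D1, so λ = (0.434 − 0.343) / (0.343 × 5.74 − 0.434 × 1.39) = 0.091 / 1.37 = 0.0666 V⁻¹.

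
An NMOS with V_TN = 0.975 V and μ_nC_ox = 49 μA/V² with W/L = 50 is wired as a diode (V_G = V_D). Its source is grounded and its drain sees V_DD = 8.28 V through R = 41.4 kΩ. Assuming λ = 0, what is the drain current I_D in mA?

I_D = 0.168 mA

With gate tied to drain, V_GS = V_DS ≥ V_GS − V_TN, so the device is in saturation.
k_n = μ_nC_ox · (W/L) = 2.45 mA/V².
KCL at the drain: ½ k_n (V_GS − V_TN)² = (V_DD − V_GS)/R.
Let x = V_GS − 0.975. Then 50.7 x² + x − 7.305 = 0, giving x = 0.37 V (positive root), so V_GS = 1.34 V.
I_D = (V_DD − V_GS)/R = (8.28 − 1.34) / 41.4 = 0.168 mA.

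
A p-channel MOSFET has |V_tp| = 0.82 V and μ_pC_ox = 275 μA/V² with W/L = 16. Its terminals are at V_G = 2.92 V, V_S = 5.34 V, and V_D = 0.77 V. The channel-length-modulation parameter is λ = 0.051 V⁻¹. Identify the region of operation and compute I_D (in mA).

V_SG = V_S − V_G = 5.34 − 2.92 = 2.42 V; V_SD = V_S − V_D = 5.34 − 0.77 = 4.57 V.
k_p = μ_pC_ox · (W/L) = 4.4 mA/V².
V_ov = V_SG − |V_tp| = 2.42 − 0.82 = 1.6 V.
Since V_SD = 4.57 V ≥ V_ov = 1.6 V, the device is in saturation.
I_D = ½ k_p V_ov² (1 + λ V_SD) = 0.5 × 4.4 × 1.6² × (1 + 0.051 × 4.57) = 6.94 mA.

Saturation; I_D = 6.94 mA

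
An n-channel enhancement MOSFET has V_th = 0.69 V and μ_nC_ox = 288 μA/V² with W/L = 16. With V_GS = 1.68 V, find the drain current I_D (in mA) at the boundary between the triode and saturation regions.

At the boundary V_DS = V_ov = V_GS − V_th = 1.68 − 0.69 = 0.99 V.
k_n = μ_nC_ox · (W/L) = 4.608 mA/V².
I_D = ½ k_n V_ov² = 0.5 × 4.608 × 0.99² = 2.26 mA.

I_D = 2.26 mA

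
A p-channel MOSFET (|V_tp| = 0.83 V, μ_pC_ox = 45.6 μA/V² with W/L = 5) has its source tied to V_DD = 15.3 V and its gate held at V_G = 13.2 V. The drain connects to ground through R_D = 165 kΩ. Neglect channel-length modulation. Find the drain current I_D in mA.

I_D = 0.0905 mA

V_SG = V_DD − V_G = 15.3 − 13.2 = 2.1 V, so V_ov = 2.1 − 0.83 = 1.27 V.
k_p = μ_pC_ox · (W/L) = 0.228 mA/V².
Assume saturation: I_D = ½ k_p V_ov² = 0.5 × 0.228 × 1.27² = 0.184 mA, giving V_SD = V_DD − I_D R_D = 15.3 − 0.184 × 165 = -15 V.
But -15 V < V_ov = 1.27 V, so the device is actually in triode.
In triode I_D = k_p[V_ov V_SD − ½ V_SD²] and I_D = (V_DD − V_SD)/R_D. Equating: 18.8 V_SD² − 48.78 V_SD + 15.3 = 0, giving V_SD = 0.365 V (the root below V_ov).
I_D = (15.3 − 0.365) / 165 = 0.0905 mA.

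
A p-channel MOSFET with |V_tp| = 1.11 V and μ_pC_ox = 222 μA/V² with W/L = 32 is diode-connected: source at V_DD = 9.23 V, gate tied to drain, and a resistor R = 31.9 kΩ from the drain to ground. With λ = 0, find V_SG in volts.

V_SG = 1.37 V

With gate tied to drain, V_SG = V_SD ≥ V_SG − |V_tp|, so the device is in saturation.
k_p = μ_pC_ox · (W/L) = 7.104 mA/V².
KCL at the drain: ½ k_p (V_SG − |V_tp|)² = (V_DD − V_SG)/R.
Let x = V_SG − 1.11. Then 113 x² + x − 8.12 = 0, giving x = 0.263 V (positive root), so V_SG = 1.37 V.
I_D = (V_DD − V_SG)/R = (9.23 − 1.37) / 31.9 = 0.246 mA.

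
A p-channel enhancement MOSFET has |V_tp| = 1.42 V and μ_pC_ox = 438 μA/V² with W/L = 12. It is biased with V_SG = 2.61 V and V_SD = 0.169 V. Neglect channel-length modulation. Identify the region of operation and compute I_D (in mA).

k_p = μ_pC_ox · (W/L) = 5.256 mA/V².
V_ov = V_SG − |V_tp| = 2.61 − 1.42 = 1.19 V.
Since V_SD = 0.169 V < V_ov = 1.19 V, the device is in the triode region.
I_D = k_p [V_ov · V_SD − ½ V_SD²] = 5.256 × [1.19 × 0.169 − 0.5 × 0.169²] = 0.982 mA.

Triode; I_D = 0.982 mA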